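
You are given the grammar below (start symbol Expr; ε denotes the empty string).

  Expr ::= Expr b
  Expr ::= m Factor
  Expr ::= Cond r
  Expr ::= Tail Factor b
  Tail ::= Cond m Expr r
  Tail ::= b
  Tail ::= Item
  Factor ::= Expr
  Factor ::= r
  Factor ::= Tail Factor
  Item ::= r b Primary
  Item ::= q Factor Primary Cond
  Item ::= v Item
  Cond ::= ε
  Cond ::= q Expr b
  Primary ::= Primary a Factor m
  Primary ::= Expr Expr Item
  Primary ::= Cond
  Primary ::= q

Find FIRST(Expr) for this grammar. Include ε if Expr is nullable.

{ b, m, q, r, v }

From Expr ::= Expr b: add FIRST(Expr) = { b, m, q, r, v }.
Expr ::= m Factor contributes {m}.
From Expr ::= Cond r: Cond nullable, take FIRST(Cond) ∪ {r} = { q, r }.
From Expr ::= Tail Factor b: add FIRST(Tail) = { b, m, q, r, v }.
Union: FIRST(Expr) = { b, m, q, r, v }.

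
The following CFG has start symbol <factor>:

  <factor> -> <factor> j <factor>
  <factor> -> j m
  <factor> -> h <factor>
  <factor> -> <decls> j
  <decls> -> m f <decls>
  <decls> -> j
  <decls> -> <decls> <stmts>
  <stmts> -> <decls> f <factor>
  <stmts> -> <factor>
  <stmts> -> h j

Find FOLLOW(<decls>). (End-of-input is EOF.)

In <factor> -> <decls> j: add FIRST(j) = { j }.
In <decls> -> m f <decls>: <decls> is at the end, add FOLLOW(<decls>) = { f, h, j, m }.
In <decls> -> <decls> <stmts>: add FIRST(<stmts>) = { h, j, m }.
In <stmts> -> <decls> f <factor>: add FIRST(f <factor>) = { f }.
Union: FOLLOW(<decls>) = { f, h, j, m }.

{ f, h, j, m }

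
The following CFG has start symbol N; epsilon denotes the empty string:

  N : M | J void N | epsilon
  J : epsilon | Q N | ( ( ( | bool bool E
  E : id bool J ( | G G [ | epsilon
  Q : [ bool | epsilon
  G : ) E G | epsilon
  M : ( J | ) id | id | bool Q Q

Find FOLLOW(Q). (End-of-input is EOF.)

In J : Q N: add FIRST(N)\{epsilon} = { (, ), [, bool, id, void }.
  Since N is nullable, also add FOLLOW(J) = { EOF, (, void }.
In M : bool Q Q: add FIRST(Q)\{epsilon} = { [ }.
  Since Q is nullable, also add FOLLOW(M) = { EOF, (, void }.
In M : bool Q Q: Q is at the end, add FOLLOW(M) = { EOF, (, void }.
Union: FOLLOW(Q) = { EOF, (, ), [, bool, id, void }.

{ EOF, (, ), [, bool, id, void }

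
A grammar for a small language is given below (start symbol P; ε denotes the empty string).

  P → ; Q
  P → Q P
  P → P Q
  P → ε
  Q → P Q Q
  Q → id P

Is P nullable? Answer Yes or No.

P has an ε-production, so P ⇒ ε.

Yes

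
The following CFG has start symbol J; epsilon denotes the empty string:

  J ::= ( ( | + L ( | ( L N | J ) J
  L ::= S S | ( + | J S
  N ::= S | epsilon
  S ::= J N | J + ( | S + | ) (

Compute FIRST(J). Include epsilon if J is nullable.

{ (, + }

J ::= ( ( contributes {(}.
J ::= + L ( contributes {+}.
J ::= ( L N contributes {(}.
From J ::= J ) J: add FIRST(J) = { (, + }.
Union: FIRST(J) = { (, + }.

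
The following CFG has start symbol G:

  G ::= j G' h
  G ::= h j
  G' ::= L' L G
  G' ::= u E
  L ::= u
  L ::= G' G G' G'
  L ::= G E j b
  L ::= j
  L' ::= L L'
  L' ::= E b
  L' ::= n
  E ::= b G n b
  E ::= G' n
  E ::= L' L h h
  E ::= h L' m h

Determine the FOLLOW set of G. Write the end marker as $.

{ $, b, h, j, n, u }

G is the start symbol, so $ ∈ FOLLOW(G).
In G' ::= L' L G: G is at the end, add FOLLOW(G') = { b, h, j, n, u }.
In L ::= G' G G' G': add FIRST(G' G') = { b, h, j, n, u }.
In L ::= G E j b: add FIRST(E j b) = { b, h, j, n, u }.
In E ::= b G n b: add FIRST(n b) = { n }.
Union: FOLLOW(G) = { $, b, h, j, n, u }.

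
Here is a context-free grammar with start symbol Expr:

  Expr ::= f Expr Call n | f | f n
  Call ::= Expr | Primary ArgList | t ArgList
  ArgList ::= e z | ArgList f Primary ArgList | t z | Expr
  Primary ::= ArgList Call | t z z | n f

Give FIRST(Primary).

{ e, f, n, t }

From Primary ::= ArgList Call: add FIRST(ArgList) = { e, f, t }.
Primary ::= t z z contributes {t}.
Primary ::= n f contributes {n}.
Union: FIRST(Primary) = { e, f, n, t }.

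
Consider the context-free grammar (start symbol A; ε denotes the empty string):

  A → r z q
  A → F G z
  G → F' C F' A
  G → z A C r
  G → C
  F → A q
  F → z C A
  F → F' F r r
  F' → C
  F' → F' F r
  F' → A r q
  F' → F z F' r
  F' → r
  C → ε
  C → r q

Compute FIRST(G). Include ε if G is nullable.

From G → F' C F' A: F', C, F' nullable, take FIRST(F') ∪ FIRST(C) ∪ FIRST(F') ∪ FIRST(A) = { r, z }.
G → z A C r contributes {z}.
From G → C: add FIRST(C) = { r, ε } (including ε since C is nullable).
Union: FIRST(G) = { r, z, ε }.

{ r, z, ε }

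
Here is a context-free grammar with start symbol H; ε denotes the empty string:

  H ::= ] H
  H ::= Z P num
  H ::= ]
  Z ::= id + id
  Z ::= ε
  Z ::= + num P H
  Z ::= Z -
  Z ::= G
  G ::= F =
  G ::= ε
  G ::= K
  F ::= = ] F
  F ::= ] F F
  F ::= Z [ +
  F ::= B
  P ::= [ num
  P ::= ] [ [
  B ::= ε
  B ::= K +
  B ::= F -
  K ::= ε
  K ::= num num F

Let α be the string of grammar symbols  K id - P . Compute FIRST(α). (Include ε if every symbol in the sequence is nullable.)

Add FIRST(K)\{ε} = { num }; K is nullable, continue.
id is a terminal; add {id} and stop.

{ id, num }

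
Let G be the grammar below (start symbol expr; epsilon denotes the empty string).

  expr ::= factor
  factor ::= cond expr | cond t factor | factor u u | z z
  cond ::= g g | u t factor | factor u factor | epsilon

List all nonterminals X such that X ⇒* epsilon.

{ cond }

Directly nullable (have an epsilon-production): cond.
No other nonterminal has a production whose RHS symbols are all nullable.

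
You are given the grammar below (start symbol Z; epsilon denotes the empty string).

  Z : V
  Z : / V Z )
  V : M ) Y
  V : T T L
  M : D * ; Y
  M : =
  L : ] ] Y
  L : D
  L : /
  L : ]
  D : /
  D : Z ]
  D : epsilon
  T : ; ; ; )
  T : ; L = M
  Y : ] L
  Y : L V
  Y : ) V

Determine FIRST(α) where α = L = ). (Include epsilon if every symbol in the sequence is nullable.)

Add FIRST(L)\{epsilon} = { *, /, ;, =, ] }; L is nullable, continue.
= is a terminal; add {=} and stop.

{ *, /, ;, =, ] }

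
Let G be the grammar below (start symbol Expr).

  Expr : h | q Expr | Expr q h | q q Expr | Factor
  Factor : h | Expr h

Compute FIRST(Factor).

{ h, q }

Factor : h contributes {h}.
From Factor : Expr h: add FIRST(Expr) = { h, q }.
Union: FIRST(Factor) = { h, q }.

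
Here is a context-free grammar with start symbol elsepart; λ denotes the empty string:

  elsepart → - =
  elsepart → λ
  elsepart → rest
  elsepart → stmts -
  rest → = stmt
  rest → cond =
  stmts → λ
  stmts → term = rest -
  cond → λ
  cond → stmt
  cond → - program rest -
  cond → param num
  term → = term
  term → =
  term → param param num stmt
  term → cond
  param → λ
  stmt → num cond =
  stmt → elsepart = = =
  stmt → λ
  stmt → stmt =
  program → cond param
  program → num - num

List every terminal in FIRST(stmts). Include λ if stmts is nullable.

{ -, =, num, λ }

stmts → λ contributes λ.
From stmts → term = rest -: term nullable, take FIRST(term) ∪ {=} = { -, =, num }.
Union: FIRST(stmts) = { -, =, num, λ }.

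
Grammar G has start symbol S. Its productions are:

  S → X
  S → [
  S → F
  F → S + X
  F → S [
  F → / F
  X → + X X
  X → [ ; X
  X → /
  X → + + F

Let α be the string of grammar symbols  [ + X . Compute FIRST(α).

{ [ }

[ is a terminal; add {[} and stop.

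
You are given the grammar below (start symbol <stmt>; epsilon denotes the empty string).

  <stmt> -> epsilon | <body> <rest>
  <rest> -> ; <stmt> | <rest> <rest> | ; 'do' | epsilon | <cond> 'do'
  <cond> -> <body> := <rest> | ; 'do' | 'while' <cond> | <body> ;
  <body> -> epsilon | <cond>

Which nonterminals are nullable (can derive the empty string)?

{ <body>, <rest>, <stmt> }

Directly nullable (have an epsilon-production): <stmt>, <rest>, <body>.
No other nonterminal has a production whose RHS symbols are all nullable.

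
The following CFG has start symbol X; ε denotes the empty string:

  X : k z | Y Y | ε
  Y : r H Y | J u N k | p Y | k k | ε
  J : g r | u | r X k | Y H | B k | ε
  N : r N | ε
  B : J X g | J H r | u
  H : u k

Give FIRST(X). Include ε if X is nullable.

X : k z contributes {k}.
From X : Y Y: Y, Y nullable, take FIRST(Y) ∪ FIRST(Y) = { g, k, p, r, u }; also ε since the whole RHS is nullable.
X : ε contributes ε.
Union: FIRST(X) = { g, k, p, r, u, ε }.

{ g, k, p, r, u, ε }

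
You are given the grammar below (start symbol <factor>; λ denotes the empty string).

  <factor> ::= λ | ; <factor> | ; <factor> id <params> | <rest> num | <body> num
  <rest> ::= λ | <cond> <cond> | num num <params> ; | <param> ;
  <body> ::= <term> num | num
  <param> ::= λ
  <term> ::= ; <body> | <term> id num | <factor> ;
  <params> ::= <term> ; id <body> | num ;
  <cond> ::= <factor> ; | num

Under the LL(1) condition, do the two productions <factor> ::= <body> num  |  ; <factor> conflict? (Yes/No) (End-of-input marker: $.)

FIRST(<body> num) = { ;, num } and FIRST(; <factor>) = { ; }.
Both contain ;, so the two alternatives are not disjoint — LL(1) conflict.

Yes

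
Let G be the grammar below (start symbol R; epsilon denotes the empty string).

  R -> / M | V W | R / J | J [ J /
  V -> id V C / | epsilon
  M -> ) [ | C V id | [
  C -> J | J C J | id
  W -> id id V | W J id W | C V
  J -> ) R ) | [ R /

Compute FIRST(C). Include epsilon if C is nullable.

{ ), [, id }

From C -> J: add FIRST(J) = { ), [ }.
From C -> J C J: add FIRST(J) = { ), [ }.
C -> id contributes {id}.
Union: FIRST(C) = { ), [, id }.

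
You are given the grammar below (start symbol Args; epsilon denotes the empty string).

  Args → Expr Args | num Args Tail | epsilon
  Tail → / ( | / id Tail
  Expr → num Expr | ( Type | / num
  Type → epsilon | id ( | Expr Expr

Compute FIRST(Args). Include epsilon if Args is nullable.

From Args → Expr Args: add FIRST(Expr) = { (, /, num }.
Args → num Args Tail contributes {num}.
Args → epsilon contributes epsilon.
Union: FIRST(Args) = { (, /, num, epsilon }.

{ (, /, num, epsilon }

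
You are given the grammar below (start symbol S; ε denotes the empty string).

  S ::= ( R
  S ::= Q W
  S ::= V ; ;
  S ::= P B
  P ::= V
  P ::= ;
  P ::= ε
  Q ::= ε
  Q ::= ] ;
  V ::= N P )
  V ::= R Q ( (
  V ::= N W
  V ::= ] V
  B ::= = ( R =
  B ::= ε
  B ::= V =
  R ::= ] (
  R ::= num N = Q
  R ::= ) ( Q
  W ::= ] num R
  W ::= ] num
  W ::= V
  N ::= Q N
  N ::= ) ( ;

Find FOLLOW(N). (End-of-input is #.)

{ ), ;, =, ], num }

In V ::= N P ): add FIRST(P )) = { ), ;, ], num }.
In V ::= N W: add FIRST(W) = { ), ], num }.
In R ::= num N = Q: add FIRST(= Q) = { = }.
In N ::= Q N: N is at the end, add FOLLOW(N) = { ), ;, =, ], num }.
Union: FOLLOW(N) = { ), ;, =, ], num }.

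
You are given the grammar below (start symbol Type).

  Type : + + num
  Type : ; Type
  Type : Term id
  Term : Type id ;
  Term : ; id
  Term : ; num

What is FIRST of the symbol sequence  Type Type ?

Add FIRST(Type) = { +, ; }; Type is not nullable, stop.

{ +, ; }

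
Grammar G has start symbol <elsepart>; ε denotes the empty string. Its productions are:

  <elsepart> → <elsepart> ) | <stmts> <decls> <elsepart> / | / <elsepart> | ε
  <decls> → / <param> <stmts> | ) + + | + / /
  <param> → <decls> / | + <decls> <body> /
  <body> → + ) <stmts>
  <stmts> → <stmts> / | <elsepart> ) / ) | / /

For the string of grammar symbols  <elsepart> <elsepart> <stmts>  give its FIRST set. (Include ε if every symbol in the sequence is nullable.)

Add FIRST(<elsepart>)\{ε} = { ), / }; <elsepart> is nullable, continue.
Add FIRST(<elsepart>)\{ε} = { ), / }; <elsepart> is nullable, continue.
Add FIRST(<stmts>) = { ), / }; <stmts> is not nullable, stop.

{ ), / }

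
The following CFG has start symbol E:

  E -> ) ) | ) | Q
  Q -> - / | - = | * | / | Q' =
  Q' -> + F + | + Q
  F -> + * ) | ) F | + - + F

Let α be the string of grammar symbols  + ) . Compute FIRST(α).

+ is a terminal; add {+} and stop.

{ + }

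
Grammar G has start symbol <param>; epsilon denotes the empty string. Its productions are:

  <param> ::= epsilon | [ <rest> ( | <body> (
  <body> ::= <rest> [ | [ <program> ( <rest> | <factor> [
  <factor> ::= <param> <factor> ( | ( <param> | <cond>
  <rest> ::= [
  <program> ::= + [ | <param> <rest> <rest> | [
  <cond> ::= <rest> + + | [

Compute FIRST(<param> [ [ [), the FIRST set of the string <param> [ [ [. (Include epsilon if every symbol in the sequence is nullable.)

Add FIRST(<param>)\{epsilon} = { (, [ }; <param> is nullable, continue.
[ is a terminal; add {[} and stop.

{ (, [ }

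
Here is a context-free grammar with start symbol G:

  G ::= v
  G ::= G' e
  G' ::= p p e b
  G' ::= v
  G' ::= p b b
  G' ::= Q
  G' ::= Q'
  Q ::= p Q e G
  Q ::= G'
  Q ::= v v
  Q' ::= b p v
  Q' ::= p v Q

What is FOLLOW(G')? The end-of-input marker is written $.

{ e }

In G ::= G' e: add FIRST(e) = { e }.
In Q ::= G': G' is at the end, add FOLLOW(Q) = { e }.
Union: FOLLOW(G') = { e }.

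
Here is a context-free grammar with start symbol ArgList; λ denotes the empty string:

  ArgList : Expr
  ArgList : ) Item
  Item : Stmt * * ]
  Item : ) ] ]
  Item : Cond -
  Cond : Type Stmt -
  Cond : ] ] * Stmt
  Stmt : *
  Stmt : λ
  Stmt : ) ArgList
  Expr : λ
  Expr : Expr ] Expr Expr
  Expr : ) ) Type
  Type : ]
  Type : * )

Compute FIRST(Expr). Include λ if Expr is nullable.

Expr : λ contributes λ.
From Expr : Expr ] Expr Expr: Expr nullable, take FIRST(Expr) ∪ {]} = { ), ] }.
Expr : ) ) Type contributes {)}.
Union: FIRST(Expr) = { ), ], λ }.

{ ), ], λ }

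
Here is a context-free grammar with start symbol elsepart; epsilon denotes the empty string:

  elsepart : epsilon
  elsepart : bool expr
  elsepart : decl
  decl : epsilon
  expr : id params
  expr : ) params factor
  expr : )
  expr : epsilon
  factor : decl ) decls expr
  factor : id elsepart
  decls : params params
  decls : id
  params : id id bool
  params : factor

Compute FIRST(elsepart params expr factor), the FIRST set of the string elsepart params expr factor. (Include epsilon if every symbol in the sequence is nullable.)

{ ), bool, id }

Add FIRST(elsepart)\{epsilon} = { bool }; elsepart is nullable, continue.
Add FIRST(params) = { ), id }; params is not nullable, stop.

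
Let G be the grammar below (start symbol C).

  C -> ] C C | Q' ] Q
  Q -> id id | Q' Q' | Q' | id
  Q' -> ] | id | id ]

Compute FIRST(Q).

{ ], id }

Q -> id id contributes {id}.
From Q -> Q' Q': add FIRST(Q') = { ], id }.
From Q -> Q': add FIRST(Q') = { ], id }.
Q -> id contributes {id}.
Union: FIRST(Q) = { ], id }.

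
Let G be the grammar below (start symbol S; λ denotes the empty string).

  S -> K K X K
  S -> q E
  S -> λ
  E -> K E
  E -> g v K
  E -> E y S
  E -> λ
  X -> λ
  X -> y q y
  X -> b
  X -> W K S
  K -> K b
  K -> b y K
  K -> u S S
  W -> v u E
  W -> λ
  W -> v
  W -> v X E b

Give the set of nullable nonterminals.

{ E, S, W, X }

Directly nullable (have an λ-production): S, E, X, W.
No other nonterminal has a production whose RHS symbols are all nullable.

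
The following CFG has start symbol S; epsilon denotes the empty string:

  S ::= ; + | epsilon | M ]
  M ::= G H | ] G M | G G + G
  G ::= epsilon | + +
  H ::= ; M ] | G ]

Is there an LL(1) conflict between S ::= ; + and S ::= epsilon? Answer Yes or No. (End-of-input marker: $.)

FIRST(; +) = { ; } and FIRST(epsilon) = { epsilon }.
The second is nullable but FOLLOW(S) = { $ } is disjoint from FIRST of the first.

No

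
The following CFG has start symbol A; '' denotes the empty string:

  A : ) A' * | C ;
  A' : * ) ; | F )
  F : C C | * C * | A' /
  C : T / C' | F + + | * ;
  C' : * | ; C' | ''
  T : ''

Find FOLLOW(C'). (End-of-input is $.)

{ ), *, +, /, ; }

In C : T / C': C' is at the end, add FOLLOW(C) = { ), *, +, /, ; }.
In C' : ; C': C' is at the end, add FOLLOW(C') = { ), *, +, /, ; }.
Union: FOLLOW(C') = { ), *, +, /, ; }.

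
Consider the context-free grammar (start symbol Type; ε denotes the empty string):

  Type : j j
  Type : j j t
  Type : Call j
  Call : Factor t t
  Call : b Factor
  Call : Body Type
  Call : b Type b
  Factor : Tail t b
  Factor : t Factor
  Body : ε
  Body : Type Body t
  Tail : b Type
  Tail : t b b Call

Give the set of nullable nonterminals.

{ Body }

Directly nullable (have an ε-production): Body.
No other nonterminal has a production whose RHS symbols are all nullable.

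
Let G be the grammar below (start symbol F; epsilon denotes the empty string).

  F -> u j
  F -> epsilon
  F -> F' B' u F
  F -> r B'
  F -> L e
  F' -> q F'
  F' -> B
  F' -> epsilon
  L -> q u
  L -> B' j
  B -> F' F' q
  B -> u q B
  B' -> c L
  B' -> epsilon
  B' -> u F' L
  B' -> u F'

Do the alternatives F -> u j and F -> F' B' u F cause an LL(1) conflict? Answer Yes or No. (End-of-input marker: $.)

Yes

FIRST(u j) = { u } and FIRST(F' B' u F) = { c, q, u }.
Both contain u, so the two alternatives are not disjoint — LL(1) conflict.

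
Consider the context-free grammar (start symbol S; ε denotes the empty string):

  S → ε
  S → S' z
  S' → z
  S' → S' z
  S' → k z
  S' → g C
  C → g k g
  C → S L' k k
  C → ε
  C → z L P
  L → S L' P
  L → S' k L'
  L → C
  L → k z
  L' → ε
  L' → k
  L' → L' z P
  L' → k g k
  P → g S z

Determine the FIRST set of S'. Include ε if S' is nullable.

{ g, k, z }

S' → z contributes {z}.
From S' → S' z: add FIRST(S') = { g, k, z }.
S' → k z contributes {k}.
S' → g C contributes {g}.
Union: FIRST(S') = { g, k, z }.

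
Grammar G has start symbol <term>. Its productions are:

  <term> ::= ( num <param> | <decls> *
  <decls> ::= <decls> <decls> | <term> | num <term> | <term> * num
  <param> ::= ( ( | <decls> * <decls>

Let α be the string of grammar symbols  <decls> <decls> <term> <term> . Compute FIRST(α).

Add FIRST(<decls>) = { (, num }; <decls> is not nullable, stop.

{ (, num }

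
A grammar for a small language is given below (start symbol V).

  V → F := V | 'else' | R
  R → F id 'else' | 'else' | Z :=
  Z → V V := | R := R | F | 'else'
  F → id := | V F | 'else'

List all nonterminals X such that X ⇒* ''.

No nonterminal has an empty production or an RHS whose symbols are all nullable.

{ } (none)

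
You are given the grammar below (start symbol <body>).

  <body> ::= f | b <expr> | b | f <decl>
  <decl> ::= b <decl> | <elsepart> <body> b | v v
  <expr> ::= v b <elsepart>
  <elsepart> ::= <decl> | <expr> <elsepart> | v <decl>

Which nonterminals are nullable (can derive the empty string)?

{ } (none)

No nonterminal has an empty production or an RHS whose symbols are all nullable.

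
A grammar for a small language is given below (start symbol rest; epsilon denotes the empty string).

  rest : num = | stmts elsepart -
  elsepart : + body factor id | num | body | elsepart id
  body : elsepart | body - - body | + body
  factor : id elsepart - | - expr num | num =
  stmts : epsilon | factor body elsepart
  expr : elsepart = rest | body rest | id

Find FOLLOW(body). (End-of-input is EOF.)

{ +, -, =, id, num }

In elsepart : + body factor id: add FIRST(factor id) = { -, id, num }.
In elsepart : body: body is at the end, add FOLLOW(elsepart) = { +, -, =, id, num }.
In body : body - - body: add FIRST(- - body) = { - }.
In body : body - - body: body is at the end, add FOLLOW(body) = { +, -, =, id, num }.
In body : + body: body is at the end, add FOLLOW(body) = { +, -, =, id, num }.
In stmts : factor body elsepart: add FIRST(elsepart) = { +, num }.
In expr : body rest: add FIRST(rest) = { +, -, id, num }.
Union: FOLLOW(body) = { +, -, =, id, num }.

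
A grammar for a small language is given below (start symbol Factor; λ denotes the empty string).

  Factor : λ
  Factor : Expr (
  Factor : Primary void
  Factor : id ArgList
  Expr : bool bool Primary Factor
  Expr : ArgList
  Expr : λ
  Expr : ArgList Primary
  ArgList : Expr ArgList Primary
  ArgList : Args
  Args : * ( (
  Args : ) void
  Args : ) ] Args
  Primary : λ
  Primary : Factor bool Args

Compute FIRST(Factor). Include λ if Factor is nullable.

Factor : λ contributes λ.
From Factor : Expr (: Expr nullable, take FIRST(Expr) ∪ {(} = { (, ), *, bool }.
From Factor : Primary void: Primary nullable, take FIRST(Primary) ∪ {void} = { (, ), *, bool, id, void }.
Factor : id ArgList contributes {id}.
Union: FIRST(Factor) = { (, ), *, bool, id, void, λ }.

{ (, ), *, bool, id, void, λ }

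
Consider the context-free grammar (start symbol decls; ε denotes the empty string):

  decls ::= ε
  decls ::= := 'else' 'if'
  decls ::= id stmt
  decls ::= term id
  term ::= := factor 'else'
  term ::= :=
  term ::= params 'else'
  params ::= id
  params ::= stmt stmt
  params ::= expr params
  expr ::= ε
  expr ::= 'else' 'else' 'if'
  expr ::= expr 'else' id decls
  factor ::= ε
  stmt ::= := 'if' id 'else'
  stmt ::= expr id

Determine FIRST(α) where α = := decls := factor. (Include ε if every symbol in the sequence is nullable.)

:= is a terminal; add {:=} and stop.

{ := }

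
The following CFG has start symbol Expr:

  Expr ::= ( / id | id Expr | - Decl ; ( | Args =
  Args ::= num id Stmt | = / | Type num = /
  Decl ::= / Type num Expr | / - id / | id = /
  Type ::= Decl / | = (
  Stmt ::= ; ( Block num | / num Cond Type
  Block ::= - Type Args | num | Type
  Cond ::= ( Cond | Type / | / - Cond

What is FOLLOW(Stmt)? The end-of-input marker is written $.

In Args ::= num id Stmt: Stmt is at the end, add FOLLOW(Args) = { =, num }.
Union: FOLLOW(Stmt) = { =, num }.

{ =, num }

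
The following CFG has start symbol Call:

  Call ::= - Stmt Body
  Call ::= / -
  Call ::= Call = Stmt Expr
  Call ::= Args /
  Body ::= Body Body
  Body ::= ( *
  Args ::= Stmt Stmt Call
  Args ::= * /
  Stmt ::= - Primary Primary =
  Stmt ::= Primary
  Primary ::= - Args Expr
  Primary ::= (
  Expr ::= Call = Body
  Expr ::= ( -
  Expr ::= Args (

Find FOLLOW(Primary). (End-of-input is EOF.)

In Stmt ::= - Primary Primary =: add FIRST(Primary =) = { (, - }.
In Stmt ::= - Primary Primary =: add FIRST(=) = { = }.
In Stmt ::= Primary: Primary is at the end, add FOLLOW(Stmt) = { (, *, -, / }.
Union: FOLLOW(Primary) = { (, *, -, /, = }.

{ (, *, -, /, = }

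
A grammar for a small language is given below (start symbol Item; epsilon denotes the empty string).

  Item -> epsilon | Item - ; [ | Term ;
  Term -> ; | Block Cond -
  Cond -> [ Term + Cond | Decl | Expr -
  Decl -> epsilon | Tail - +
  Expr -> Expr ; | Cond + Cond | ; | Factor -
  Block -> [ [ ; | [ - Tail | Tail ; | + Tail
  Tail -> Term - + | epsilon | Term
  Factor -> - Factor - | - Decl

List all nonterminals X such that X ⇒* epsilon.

Directly nullable (have an epsilon-production): Item, Decl, Tail.
Cond -> Decl with every symbol nullable, so Cond is nullable.
No other nonterminal has a production whose RHS symbols are all nullable.

{ Cond, Decl, Item, Tail }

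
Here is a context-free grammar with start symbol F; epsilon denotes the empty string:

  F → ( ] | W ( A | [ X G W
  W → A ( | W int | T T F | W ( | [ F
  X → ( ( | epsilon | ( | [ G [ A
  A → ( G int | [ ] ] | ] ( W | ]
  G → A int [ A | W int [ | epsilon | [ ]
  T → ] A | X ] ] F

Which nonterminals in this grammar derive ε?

{ G, X }

Directly nullable (have an epsilon-production): X, G.
No other nonterminal has a production whose RHS symbols are all nullable.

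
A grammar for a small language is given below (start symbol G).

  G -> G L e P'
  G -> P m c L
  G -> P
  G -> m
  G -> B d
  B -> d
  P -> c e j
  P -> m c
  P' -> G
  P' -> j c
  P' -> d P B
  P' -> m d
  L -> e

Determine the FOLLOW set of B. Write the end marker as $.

{ $, d, e }

In G -> B d: add FIRST(d) = { d }.
In P' -> d P B: B is at the end, add FOLLOW(P') = { $, e }.
Union: FOLLOW(B) = { $, d, e }.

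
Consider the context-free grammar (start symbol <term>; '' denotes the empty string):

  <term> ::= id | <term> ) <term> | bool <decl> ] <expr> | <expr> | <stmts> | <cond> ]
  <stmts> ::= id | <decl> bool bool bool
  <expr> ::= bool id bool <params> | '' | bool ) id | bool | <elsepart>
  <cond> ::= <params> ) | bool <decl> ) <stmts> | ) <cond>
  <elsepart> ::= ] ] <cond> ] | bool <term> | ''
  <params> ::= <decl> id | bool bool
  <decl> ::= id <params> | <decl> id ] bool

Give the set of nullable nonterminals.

Directly nullable (have an ''-production): <expr>, <elsepart>.
<term> ::= <expr> with every symbol nullable, so <term> is nullable.
No other nonterminal has a production whose RHS symbols are all nullable.

{ <elsepart>, <expr>, <term> }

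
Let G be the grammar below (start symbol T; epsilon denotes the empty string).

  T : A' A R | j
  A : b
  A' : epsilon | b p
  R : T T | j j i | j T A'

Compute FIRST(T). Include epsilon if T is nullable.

From T : A' A R: A' nullable, take FIRST(A') ∪ FIRST(A) = { b }.
T : j contributes {j}.
Union: FIRST(T) = { b, j }.

{ b, j }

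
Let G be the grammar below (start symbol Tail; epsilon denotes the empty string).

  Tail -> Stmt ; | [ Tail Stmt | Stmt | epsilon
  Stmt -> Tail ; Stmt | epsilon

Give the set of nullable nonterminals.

Directly nullable (have an epsilon-production): Tail, Stmt.

{ Stmt, Tail }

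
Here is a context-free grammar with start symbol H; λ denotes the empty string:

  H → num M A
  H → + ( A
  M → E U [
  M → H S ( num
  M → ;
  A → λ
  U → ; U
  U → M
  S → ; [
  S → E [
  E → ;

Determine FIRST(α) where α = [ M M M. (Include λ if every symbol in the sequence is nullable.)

[ is a terminal; add {[} and stop.

{ [ }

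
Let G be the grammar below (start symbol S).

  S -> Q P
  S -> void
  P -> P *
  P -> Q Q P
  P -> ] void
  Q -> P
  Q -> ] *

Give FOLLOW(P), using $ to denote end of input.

In S -> Q P: P is at the end, add FOLLOW(S) = { $ }.
In P -> P *: add FIRST(*) = { * }.
In P -> Q Q P: P is at the end, add FOLLOW(P) = { $, *, ] }.
In Q -> P: P is at the end, add FOLLOW(Q) = { ] }.
Union: FOLLOW(P) = { $, *, ] }.

{ $, *, ] }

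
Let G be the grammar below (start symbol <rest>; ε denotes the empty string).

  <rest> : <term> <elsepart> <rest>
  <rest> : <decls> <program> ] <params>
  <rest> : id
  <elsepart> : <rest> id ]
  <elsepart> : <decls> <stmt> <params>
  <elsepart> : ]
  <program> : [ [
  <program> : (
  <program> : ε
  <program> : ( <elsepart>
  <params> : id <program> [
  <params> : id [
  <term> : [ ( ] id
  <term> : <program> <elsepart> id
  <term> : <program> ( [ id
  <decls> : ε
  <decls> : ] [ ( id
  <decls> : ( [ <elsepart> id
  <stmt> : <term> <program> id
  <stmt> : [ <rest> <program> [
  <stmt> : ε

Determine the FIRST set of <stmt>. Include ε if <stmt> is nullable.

{ (, [, ], id, ε }

From <stmt> : <term> <program> id: add FIRST(<term>) = { (, [, ], id }.
<stmt> : [ <rest> <program> [ contributes {[}.
<stmt> : ε contributes ε.
Union: FIRST(<stmt>) = { (, [, ], id, ε }.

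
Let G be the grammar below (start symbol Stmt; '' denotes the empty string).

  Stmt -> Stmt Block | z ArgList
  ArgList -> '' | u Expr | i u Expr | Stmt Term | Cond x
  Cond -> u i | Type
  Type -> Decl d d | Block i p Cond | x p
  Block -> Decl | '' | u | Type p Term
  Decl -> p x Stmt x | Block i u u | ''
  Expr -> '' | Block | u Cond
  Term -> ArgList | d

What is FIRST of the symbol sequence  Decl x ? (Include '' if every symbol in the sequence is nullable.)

{ d, i, p, u, x }

Add FIRST(Decl)\{''} = { d, i, p, u, x }; Decl is nullable, continue.
x is a terminal; add {x} and stop.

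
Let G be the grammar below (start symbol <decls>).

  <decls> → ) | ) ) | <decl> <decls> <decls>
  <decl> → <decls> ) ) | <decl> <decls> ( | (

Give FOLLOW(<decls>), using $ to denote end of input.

{ $, (, ) }

<decls> is the start symbol, so $ ∈ FOLLOW(<decls>).
In <decls> → <decl> <decls> <decls>: add FIRST(<decls>) = { (, ) }.
In <decls> → <decl> <decls> <decls>: <decls> is at the end, add FOLLOW(<decls>) = { $, (, ) }.
In <decl> → <decls> ) ): add FIRST() )) = { ) }.
In <decl> → <decl> <decls> (: add FIRST(() = { ( }.
Union: FOLLOW(<decls>) = { $, (, ) }.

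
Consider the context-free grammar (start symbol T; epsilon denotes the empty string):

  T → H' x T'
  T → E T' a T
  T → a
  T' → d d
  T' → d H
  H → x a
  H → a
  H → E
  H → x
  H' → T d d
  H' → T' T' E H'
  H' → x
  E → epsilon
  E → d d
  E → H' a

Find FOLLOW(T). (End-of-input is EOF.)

T is the start symbol, so EOF ∈ FOLLOW(T).
In T → E T' a T: T is at the end, add FOLLOW(T) = { EOF, d }.
In H' → T d d: add FIRST(d d) = { d }.
Union: FOLLOW(T) = { EOF, d }.

{ EOF, d }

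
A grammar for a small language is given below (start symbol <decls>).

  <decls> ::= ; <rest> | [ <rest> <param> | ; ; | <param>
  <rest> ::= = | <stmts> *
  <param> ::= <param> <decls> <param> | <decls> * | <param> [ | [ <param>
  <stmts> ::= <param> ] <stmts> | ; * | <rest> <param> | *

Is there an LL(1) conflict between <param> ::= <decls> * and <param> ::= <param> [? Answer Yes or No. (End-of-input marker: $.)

FIRST(<decls> *) = { ;, [ } and FIRST(<param> [) = { ;, [ }.
Both contain ;, so the two alternatives are not disjoint — LL(1) conflict.

Yes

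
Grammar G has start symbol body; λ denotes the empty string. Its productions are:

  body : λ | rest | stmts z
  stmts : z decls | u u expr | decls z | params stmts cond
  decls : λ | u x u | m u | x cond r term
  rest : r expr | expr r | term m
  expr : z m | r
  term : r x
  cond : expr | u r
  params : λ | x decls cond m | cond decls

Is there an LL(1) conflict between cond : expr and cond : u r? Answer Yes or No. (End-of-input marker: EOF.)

FIRST(expr) = { r, z } and FIRST(u r) = { u }.
The FIRST sets are disjoint and neither alternative is nullable — no conflict.

No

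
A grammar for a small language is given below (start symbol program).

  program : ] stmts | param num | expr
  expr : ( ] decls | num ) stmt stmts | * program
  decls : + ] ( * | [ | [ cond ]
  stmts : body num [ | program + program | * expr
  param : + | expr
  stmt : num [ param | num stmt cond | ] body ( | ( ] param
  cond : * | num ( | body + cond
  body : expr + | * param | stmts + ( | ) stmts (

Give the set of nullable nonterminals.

No nonterminal has an empty production or an RHS whose symbols are all nullable.

{ } (none)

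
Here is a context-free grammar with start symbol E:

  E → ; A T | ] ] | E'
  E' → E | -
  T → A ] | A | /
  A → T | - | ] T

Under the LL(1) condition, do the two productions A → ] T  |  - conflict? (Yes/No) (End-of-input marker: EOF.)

FIRST(] T) = { ] } and FIRST(-) = { - }.
The FIRST sets are disjoint and neither alternative is nullable — no conflict.

No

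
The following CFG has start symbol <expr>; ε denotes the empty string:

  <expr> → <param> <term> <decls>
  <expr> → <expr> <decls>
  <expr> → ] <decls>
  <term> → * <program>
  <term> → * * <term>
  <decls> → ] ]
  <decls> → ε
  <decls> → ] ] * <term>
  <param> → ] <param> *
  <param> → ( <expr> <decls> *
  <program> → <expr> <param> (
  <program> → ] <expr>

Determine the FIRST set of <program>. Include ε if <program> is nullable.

{ (, ] }

From <program> → <expr> <param> (: add FIRST(<expr>) = { (, ] }.
<program> → ] <expr> contributes {]}.
Union: FIRST(<program>) = { (, ] }.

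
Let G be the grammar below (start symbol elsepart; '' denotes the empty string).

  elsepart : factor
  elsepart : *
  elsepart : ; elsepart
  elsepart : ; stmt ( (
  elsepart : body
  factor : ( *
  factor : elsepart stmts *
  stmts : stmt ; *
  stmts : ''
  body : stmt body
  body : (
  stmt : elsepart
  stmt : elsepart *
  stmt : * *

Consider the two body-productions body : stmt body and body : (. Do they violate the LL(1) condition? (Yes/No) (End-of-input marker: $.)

Yes

FIRST(stmt body) = { (, *, ; } and FIRST(() = { ( }.
Both contain (, so the two alternatives are not disjoint — LL(1) conflict.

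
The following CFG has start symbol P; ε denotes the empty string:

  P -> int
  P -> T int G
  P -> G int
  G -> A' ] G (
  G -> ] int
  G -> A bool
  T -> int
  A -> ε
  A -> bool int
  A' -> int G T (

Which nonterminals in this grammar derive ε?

{ A }

Directly nullable (have an ε-production): A.
No other nonterminal has a production whose RHS symbols are all nullable.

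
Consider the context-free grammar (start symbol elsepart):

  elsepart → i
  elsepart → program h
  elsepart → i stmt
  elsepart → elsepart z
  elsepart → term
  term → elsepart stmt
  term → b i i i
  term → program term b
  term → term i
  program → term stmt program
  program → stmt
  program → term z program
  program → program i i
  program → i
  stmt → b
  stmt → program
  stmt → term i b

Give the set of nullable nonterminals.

No nonterminal has an empty production or an RHS whose symbols are all nullable.

{ } (none)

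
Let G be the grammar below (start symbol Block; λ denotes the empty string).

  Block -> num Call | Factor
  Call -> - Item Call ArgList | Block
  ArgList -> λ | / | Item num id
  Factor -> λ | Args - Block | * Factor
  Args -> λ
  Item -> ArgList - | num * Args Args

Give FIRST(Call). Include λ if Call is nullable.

{ *, -, num, λ }

Call -> - Item Call ArgList contributes {-}.
From Call -> Block: add FIRST(Block) = { *, -, num, λ } (including λ since Block is nullable).
Union: FIRST(Call) = { *, -, num, λ }.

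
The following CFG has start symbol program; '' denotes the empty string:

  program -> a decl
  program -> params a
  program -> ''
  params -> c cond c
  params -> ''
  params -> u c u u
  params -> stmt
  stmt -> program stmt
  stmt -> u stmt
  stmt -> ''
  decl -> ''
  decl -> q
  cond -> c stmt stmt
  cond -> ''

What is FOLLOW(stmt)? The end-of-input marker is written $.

In params -> stmt: stmt is at the end, add FOLLOW(params) = { a }.
In stmt -> program stmt: stmt is at the end, add FOLLOW(stmt) = { a, c, u }.
In stmt -> u stmt: stmt is at the end, add FOLLOW(stmt) = { a, c, u }.
In cond -> c stmt stmt: add FIRST(stmt)\{''} = { a, c, u }.
  Since stmt is nullable, also add FOLLOW(cond) = { c }.
In cond -> c stmt stmt: stmt is at the end, add FOLLOW(cond) = { c }.
Union: FOLLOW(stmt) = { a, c, u }.

{ a, c, u }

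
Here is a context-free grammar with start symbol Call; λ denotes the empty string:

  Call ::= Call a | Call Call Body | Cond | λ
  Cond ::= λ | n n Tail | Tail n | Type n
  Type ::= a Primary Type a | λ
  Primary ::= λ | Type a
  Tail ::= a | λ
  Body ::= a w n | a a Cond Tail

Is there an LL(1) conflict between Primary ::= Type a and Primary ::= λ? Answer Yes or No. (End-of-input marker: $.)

Yes

FIRST(Type a) = { a } and FIRST(λ) = { λ }.
The second alternative is nullable and FOLLOW(Primary) = { a } shares a with FIRST of the first — conflict.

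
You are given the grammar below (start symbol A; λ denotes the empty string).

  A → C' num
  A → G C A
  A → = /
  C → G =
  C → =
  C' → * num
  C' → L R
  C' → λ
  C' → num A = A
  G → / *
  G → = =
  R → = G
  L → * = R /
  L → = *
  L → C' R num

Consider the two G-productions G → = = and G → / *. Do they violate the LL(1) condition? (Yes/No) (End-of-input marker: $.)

No

FIRST(= =) = { = } and FIRST(/ *) = { / }.
The FIRST sets are disjoint and neither alternative is nullable — no conflict.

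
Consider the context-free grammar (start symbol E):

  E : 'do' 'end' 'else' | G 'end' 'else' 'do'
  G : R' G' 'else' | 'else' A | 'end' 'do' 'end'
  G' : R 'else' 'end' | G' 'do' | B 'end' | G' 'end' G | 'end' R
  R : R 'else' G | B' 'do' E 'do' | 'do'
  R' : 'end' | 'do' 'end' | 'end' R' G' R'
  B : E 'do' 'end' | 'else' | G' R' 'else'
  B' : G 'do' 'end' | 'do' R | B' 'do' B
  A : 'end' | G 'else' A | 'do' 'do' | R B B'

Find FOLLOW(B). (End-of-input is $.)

{ 'do', 'else', 'end' }

In G' : B 'end': add FIRST('end') = { 'end' }.
In B' : B' 'do' B: B is at the end, add FOLLOW(B') = { 'do', 'else', 'end' }.
In A : R B B': add FIRST(B') = { 'do', 'else', 'end' }.
Union: FOLLOW(B) = { 'do', 'else', 'end' }.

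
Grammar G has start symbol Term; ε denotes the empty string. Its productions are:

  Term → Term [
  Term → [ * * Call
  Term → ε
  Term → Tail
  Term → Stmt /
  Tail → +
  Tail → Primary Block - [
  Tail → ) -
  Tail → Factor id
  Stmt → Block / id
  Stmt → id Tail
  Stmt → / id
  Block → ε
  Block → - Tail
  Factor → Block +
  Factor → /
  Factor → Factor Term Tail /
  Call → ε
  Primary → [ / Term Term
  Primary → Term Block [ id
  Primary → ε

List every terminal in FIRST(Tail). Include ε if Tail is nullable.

{ ), +, -, /, [, id }

Tail → + contributes {+}.
From Tail → Primary Block - [: Primary, Block nullable, take FIRST(Primary) ∪ FIRST(Block) ∪ {-} = { ), +, -, /, [, id }.
Tail → ) - contributes {)}.
From Tail → Factor id: add FIRST(Factor) = { +, -, / }.
Union: FIRST(Tail) = { ), +, -, /, [, id }.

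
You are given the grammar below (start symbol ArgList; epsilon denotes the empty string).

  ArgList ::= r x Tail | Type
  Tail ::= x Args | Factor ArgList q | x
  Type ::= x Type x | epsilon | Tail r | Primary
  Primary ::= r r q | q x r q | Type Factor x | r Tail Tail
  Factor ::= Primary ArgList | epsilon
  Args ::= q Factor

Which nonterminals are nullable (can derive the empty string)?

Directly nullable (have an epsilon-production): Type, Factor.
ArgList ::= Type with every symbol nullable, so ArgList is nullable.
No other nonterminal has a production whose RHS symbols are all nullable.

{ ArgList, Factor, Type }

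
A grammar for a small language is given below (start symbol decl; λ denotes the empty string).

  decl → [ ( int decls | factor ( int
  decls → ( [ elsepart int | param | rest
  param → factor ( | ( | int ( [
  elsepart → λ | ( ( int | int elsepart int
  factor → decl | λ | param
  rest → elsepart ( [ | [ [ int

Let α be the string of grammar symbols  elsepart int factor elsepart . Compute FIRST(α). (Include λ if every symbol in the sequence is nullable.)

{ (, int }

Add FIRST(elsepart)\{λ} = { (, int }; elsepart is nullable, continue.
int is a terminal; add {int} and stop.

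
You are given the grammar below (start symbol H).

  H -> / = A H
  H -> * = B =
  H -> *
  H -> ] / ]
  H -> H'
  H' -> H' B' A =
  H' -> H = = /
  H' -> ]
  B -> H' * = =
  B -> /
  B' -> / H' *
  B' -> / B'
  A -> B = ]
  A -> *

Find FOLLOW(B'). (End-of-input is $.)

In H' -> H' B' A =: add FIRST(A =) = { *, /, ] }.
In B' -> / B': B' is at the end, add FOLLOW(B') = { *, /, ] }.
Union: FOLLOW(B') = { *, /, ] }.

{ *, /, ] }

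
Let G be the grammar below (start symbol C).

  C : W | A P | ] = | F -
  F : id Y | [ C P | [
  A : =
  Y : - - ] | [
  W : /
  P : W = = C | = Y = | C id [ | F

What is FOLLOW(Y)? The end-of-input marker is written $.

{ $, -, /, =, [, ], id }

In F : id Y: Y is at the end, add FOLLOW(F) = { $, -, /, =, [, ], id }.
In P : = Y =: add FIRST(=) = { = }.
Union: FOLLOW(Y) = { $, -, /, =, [, ], id }.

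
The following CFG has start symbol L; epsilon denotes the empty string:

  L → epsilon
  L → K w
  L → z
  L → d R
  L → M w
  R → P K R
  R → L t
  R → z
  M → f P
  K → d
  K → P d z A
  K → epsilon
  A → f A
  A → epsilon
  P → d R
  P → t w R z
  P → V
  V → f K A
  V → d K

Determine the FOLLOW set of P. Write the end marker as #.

{ d, f, t, w, z }

In R → P K R: add FIRST(K R) = { d, f, t, w, z }.
In M → f P: P is at the end, add FOLLOW(M) = { w }.
In K → P d z A: add FIRST(d z A) = { d }.
Union: FOLLOW(P) = { d, f, t, w, z }.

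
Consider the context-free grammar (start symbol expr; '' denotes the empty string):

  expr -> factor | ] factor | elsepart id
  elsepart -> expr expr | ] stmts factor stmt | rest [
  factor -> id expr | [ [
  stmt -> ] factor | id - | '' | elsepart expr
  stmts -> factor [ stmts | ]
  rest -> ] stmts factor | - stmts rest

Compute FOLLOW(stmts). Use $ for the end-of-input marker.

In elsepart -> ] stmts factor stmt: add FIRST(factor stmt) = { [, id }.
In stmts -> factor [ stmts: stmts is at the end, add FOLLOW(stmts) = { -, [, ], id }.
In rest -> ] stmts factor: add FIRST(factor) = { [, id }.
In rest -> - stmts rest: add FIRST(rest) = { -, ] }.
Union: FOLLOW(stmts) = { -, [, ], id }.

{ -, [, ], id }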